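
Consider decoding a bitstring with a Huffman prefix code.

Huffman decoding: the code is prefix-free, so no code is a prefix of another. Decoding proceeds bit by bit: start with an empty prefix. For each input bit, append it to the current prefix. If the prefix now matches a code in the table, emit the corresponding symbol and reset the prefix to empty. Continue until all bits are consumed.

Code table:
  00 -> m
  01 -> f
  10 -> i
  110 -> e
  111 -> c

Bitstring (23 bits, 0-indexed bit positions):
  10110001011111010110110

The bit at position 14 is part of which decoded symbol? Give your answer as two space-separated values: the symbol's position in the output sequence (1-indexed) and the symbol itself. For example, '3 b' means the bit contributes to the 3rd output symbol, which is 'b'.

Bit 0: prefix='1' (no match yet)
Bit 1: prefix='10' -> emit 'i', reset
Bit 2: prefix='1' (no match yet)
Bit 3: prefix='11' (no match yet)
Bit 4: prefix='110' -> emit 'e', reset
Bit 5: prefix='0' (no match yet)
Bit 6: prefix='00' -> emit 'm', reset
Bit 7: prefix='1' (no match yet)
Bit 8: prefix='10' -> emit 'i', reset
Bit 9: prefix='1' (no match yet)
Bit 10: prefix='11' (no match yet)
Bit 11: prefix='111' -> emit 'c', reset
Bit 12: prefix='1' (no match yet)
Bit 13: prefix='11' (no match yet)
Bit 14: prefix='110' -> emit 'e', reset
Bit 15: prefix='1' (no match yet)
Bit 16: prefix='10' -> emit 'i', reset
Bit 17: prefix='1' (no match yet)
Bit 18: prefix='11' (no match yet)

Answer: 6 e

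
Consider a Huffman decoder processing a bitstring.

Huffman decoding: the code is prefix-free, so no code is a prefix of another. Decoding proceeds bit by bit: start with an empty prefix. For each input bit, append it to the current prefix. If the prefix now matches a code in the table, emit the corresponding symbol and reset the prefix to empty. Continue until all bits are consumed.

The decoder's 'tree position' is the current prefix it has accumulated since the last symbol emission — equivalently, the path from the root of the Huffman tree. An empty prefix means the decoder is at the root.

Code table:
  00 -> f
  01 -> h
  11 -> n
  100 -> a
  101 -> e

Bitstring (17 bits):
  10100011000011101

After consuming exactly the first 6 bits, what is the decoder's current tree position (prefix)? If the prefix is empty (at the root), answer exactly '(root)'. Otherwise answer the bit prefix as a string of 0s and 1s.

Bit 0: prefix='1' (no match yet)
Bit 1: prefix='10' (no match yet)
Bit 2: prefix='101' -> emit 'e', reset
Bit 3: prefix='0' (no match yet)
Bit 4: prefix='00' -> emit 'f', reset
Bit 5: prefix='0' (no match yet)

Answer: 0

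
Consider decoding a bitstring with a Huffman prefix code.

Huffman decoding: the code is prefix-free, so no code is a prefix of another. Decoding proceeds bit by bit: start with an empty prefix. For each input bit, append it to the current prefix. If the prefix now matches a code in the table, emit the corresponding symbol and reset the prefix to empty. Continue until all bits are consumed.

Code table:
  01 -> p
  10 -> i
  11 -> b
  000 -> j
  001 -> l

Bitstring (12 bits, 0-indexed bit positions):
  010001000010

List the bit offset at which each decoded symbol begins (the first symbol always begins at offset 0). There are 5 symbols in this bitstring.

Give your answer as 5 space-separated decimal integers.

Bit 0: prefix='0' (no match yet)
Bit 1: prefix='01' -> emit 'p', reset
Bit 2: prefix='0' (no match yet)
Bit 3: prefix='00' (no match yet)
Bit 4: prefix='000' -> emit 'j', reset
Bit 5: prefix='1' (no match yet)
Bit 6: prefix='10' -> emit 'i', reset
Bit 7: prefix='0' (no match yet)
Bit 8: prefix='00' (no match yet)
Bit 9: prefix='000' -> emit 'j', reset
Bit 10: prefix='1' (no match yet)
Bit 11: prefix='10' -> emit 'i', reset

Answer: 0 2 5 7 10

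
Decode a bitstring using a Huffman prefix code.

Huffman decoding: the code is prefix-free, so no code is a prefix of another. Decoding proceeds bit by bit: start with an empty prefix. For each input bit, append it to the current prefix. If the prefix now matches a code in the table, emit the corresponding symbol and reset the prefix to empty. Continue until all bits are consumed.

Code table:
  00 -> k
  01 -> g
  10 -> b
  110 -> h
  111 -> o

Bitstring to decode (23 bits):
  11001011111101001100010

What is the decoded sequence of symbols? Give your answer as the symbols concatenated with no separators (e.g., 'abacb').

Bit 0: prefix='1' (no match yet)
Bit 1: prefix='11' (no match yet)
Bit 2: prefix='110' -> emit 'h', reset
Bit 3: prefix='0' (no match yet)
Bit 4: prefix='01' -> emit 'g', reset
Bit 5: prefix='0' (no match yet)
Bit 6: prefix='01' -> emit 'g', reset
Bit 7: prefix='1' (no match yet)
Bit 8: prefix='11' (no match yet)
Bit 9: prefix='111' -> emit 'o', reset
Bit 10: prefix='1' (no match yet)
Bit 11: prefix='11' (no match yet)
Bit 12: prefix='110' -> emit 'h', reset
Bit 13: prefix='1' (no match yet)
Bit 14: prefix='10' -> emit 'b', reset
Bit 15: prefix='0' (no match yet)
Bit 16: prefix='01' -> emit 'g', reset
Bit 17: prefix='1' (no match yet)
Bit 18: prefix='10' -> emit 'b', reset
Bit 19: prefix='0' (no match yet)
Bit 20: prefix='00' -> emit 'k', reset
Bit 21: prefix='1' (no match yet)
Bit 22: prefix='10' -> emit 'b', reset

Answer: hggohbgbkb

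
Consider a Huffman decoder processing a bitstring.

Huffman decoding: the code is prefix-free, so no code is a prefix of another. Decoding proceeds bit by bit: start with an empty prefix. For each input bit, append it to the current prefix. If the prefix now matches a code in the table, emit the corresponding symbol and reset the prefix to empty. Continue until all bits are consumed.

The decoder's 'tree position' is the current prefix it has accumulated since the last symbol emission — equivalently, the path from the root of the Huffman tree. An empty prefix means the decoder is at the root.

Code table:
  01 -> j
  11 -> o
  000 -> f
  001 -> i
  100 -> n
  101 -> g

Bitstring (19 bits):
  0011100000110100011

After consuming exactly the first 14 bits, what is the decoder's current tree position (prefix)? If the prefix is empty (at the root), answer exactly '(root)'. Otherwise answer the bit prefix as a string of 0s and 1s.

Answer: (root)

Derivation:
Bit 0: prefix='0' (no match yet)
Bit 1: prefix='00' (no match yet)
Bit 2: prefix='001' -> emit 'i', reset
Bit 3: prefix='1' (no match yet)
Bit 4: prefix='11' -> emit 'o', reset
Bit 5: prefix='0' (no match yet)
Bit 6: prefix='00' (no match yet)
Bit 7: prefix='000' -> emit 'f', reset
Bit 8: prefix='0' (no match yet)
Bit 9: prefix='00' (no match yet)
Bit 10: prefix='001' -> emit 'i', reset
Bit 11: prefix='1' (no match yet)
Bit 12: prefix='10' (no match yet)
Bit 13: prefix='101' -> emit 'g', reset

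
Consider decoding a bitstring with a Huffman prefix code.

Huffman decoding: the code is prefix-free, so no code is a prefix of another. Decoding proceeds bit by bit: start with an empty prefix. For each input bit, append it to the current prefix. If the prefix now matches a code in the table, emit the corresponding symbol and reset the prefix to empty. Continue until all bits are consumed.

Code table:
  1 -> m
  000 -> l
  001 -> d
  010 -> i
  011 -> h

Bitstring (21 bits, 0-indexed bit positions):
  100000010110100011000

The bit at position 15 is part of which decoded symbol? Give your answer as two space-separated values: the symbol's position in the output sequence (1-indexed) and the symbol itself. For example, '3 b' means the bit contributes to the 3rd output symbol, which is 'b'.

Answer: 7 d

Derivation:
Bit 0: prefix='1' -> emit 'm', reset
Bit 1: prefix='0' (no match yet)
Bit 2: prefix='00' (no match yet)
Bit 3: prefix='000' -> emit 'l', reset
Bit 4: prefix='0' (no match yet)
Bit 5: prefix='00' (no match yet)
Bit 6: prefix='000' -> emit 'l', reset
Bit 7: prefix='1' -> emit 'm', reset
Bit 8: prefix='0' (no match yet)
Bit 9: prefix='01' (no match yet)
Bit 10: prefix='011' -> emit 'h', reset
Bit 11: prefix='0' (no match yet)
Bit 12: prefix='01' (no match yet)
Bit 13: prefix='010' -> emit 'i', reset
Bit 14: prefix='0' (no match yet)
Bit 15: prefix='00' (no match yet)
Bit 16: prefix='001' -> emit 'd', reset
Bit 17: prefix='1' -> emit 'm', reset
Bit 18: prefix='0' (no match yet)
Bit 19: prefix='00' (no match yet)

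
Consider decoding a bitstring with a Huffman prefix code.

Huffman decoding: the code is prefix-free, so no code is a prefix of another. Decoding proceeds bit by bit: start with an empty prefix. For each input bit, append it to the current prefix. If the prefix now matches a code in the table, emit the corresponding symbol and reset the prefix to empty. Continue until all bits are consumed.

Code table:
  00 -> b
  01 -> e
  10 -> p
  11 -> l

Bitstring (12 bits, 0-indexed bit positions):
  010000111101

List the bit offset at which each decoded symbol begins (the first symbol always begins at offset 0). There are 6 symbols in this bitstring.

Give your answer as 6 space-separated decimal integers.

Answer: 0 2 4 6 8 10

Derivation:
Bit 0: prefix='0' (no match yet)
Bit 1: prefix='01' -> emit 'e', reset
Bit 2: prefix='0' (no match yet)
Bit 3: prefix='00' -> emit 'b', reset
Bit 4: prefix='0' (no match yet)
Bit 5: prefix='00' -> emit 'b', reset
Bit 6: prefix='1' (no match yet)
Bit 7: prefix='11' -> emit 'l', reset
Bit 8: prefix='1' (no match yet)
Bit 9: prefix='11' -> emit 'l', reset
Bit 10: prefix='0' (no match yet)
Bit 11: prefix='01' -> emit 'e', reset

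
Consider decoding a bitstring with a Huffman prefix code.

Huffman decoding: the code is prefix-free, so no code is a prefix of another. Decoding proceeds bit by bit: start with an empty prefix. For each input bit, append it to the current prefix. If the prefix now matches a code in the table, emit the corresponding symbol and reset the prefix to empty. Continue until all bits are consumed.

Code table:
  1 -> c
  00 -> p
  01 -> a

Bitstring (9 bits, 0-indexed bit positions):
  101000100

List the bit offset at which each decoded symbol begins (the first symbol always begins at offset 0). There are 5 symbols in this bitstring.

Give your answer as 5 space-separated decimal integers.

Bit 0: prefix='1' -> emit 'c', reset
Bit 1: prefix='0' (no match yet)
Bit 2: prefix='01' -> emit 'a', reset
Bit 3: prefix='0' (no match yet)
Bit 4: prefix='00' -> emit 'p', reset
Bit 5: prefix='0' (no match yet)
Bit 6: prefix='01' -> emit 'a', reset
Bit 7: prefix='0' (no match yet)
Bit 8: prefix='00' -> emit 'p', reset

Answer: 0 1 3 5 7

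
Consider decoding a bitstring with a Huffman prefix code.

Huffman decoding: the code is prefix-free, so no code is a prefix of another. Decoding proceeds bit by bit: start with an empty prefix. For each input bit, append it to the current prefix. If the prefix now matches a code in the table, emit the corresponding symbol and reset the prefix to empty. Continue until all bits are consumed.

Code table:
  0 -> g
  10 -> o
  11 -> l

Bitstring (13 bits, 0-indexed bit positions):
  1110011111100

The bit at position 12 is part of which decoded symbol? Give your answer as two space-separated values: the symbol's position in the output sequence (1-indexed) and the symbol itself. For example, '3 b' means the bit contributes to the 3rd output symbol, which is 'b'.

Answer: 8 g

Derivation:
Bit 0: prefix='1' (no match yet)
Bit 1: prefix='11' -> emit 'l', reset
Bit 2: prefix='1' (no match yet)
Bit 3: prefix='10' -> emit 'o', reset
Bit 4: prefix='0' -> emit 'g', reset
Bit 5: prefix='1' (no match yet)
Bit 6: prefix='11' -> emit 'l', reset
Bit 7: prefix='1' (no match yet)
Bit 8: prefix='11' -> emit 'l', reset
Bit 9: prefix='1' (no match yet)
Bit 10: prefix='11' -> emit 'l', reset
Bit 11: prefix='0' -> emit 'g', reset
Bit 12: prefix='0' -> emit 'g', reset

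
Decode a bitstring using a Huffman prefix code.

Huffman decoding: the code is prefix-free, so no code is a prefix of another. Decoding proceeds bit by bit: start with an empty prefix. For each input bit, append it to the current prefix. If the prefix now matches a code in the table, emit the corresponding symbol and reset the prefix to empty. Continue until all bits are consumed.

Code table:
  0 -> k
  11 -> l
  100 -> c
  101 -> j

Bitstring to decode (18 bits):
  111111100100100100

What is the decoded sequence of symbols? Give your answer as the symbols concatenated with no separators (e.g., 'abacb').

Answer: lllcccc

Derivation:
Bit 0: prefix='1' (no match yet)
Bit 1: prefix='11' -> emit 'l', reset
Bit 2: prefix='1' (no match yet)
Bit 3: prefix='11' -> emit 'l', reset
Bit 4: prefix='1' (no match yet)
Bit 5: prefix='11' -> emit 'l', reset
Bit 6: prefix='1' (no match yet)
Bit 7: prefix='10' (no match yet)
Bit 8: prefix='100' -> emit 'c', reset
Bit 9: prefix='1' (no match yet)
Bit 10: prefix='10' (no match yet)
Bit 11: prefix='100' -> emit 'c', reset
Bit 12: prefix='1' (no match yet)
Bit 13: prefix='10' (no match yet)
Bit 14: prefix='100' -> emit 'c', reset
Bit 15: prefix='1' (no match yet)
Bit 16: prefix='10' (no match yet)
Bit 17: prefix='100' -> emit 'c', reset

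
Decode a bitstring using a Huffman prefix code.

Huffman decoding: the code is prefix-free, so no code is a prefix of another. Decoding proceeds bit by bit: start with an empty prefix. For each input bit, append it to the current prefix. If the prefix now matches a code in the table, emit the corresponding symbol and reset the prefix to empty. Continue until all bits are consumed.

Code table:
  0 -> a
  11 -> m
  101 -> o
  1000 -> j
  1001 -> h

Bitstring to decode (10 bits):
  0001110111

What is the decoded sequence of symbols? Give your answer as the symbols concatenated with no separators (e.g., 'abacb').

Bit 0: prefix='0' -> emit 'a', reset
Bit 1: prefix='0' -> emit 'a', reset
Bit 2: prefix='0' -> emit 'a', reset
Bit 3: prefix='1' (no match yet)
Bit 4: prefix='11' -> emit 'm', reset
Bit 5: prefix='1' (no match yet)
Bit 6: prefix='10' (no match yet)
Bit 7: prefix='101' -> emit 'o', reset
Bit 8: prefix='1' (no match yet)
Bit 9: prefix='11' -> emit 'm', reset

Answer: aaamom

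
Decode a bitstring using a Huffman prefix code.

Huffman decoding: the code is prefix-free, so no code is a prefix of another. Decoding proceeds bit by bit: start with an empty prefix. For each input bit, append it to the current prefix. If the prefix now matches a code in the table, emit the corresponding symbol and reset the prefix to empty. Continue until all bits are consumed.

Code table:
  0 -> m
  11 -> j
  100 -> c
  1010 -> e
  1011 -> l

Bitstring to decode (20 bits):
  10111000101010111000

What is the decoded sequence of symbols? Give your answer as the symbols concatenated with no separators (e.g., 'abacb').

Bit 0: prefix='1' (no match yet)
Bit 1: prefix='10' (no match yet)
Bit 2: prefix='101' (no match yet)
Bit 3: prefix='1011' -> emit 'l', reset
Bit 4: prefix='1' (no match yet)
Bit 5: prefix='10' (no match yet)
Bit 6: prefix='100' -> emit 'c', reset
Bit 7: prefix='0' -> emit 'm', reset
Bit 8: prefix='1' (no match yet)
Bit 9: prefix='10' (no match yet)
Bit 10: prefix='101' (no match yet)
Bit 11: prefix='1010' -> emit 'e', reset
Bit 12: prefix='1' (no match yet)
Bit 13: prefix='10' (no match yet)
Bit 14: prefix='101' (no match yet)
Bit 15: prefix='1011' -> emit 'l', reset
Bit 16: prefix='1' (no match yet)
Bit 17: prefix='10' (no match yet)
Bit 18: prefix='100' -> emit 'c', reset
Bit 19: prefix='0' -> emit 'm', reset

Answer: lcmelcm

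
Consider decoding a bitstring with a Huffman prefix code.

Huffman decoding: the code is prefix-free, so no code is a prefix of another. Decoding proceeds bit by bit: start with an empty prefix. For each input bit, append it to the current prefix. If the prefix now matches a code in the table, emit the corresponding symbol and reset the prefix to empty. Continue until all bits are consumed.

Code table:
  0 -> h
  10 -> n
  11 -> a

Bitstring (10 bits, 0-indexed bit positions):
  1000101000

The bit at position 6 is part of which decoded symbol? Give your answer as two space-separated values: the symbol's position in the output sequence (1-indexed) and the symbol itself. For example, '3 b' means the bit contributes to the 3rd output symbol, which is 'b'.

Bit 0: prefix='1' (no match yet)
Bit 1: prefix='10' -> emit 'n', reset
Bit 2: prefix='0' -> emit 'h', reset
Bit 3: prefix='0' -> emit 'h', reset
Bit 4: prefix='1' (no match yet)
Bit 5: prefix='10' -> emit 'n', reset
Bit 6: prefix='1' (no match yet)
Bit 7: prefix='10' -> emit 'n', reset
Bit 8: prefix='0' -> emit 'h', reset
Bit 9: prefix='0' -> emit 'h', reset

Answer: 5 n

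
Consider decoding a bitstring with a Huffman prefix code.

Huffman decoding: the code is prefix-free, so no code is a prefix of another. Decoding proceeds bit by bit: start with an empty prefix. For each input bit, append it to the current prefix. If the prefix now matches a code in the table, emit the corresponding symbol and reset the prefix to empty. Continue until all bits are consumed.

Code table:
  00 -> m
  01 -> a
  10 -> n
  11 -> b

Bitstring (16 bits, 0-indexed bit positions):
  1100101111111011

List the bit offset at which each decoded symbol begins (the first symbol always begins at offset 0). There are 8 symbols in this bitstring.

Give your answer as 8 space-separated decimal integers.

Bit 0: prefix='1' (no match yet)
Bit 1: prefix='11' -> emit 'b', reset
Bit 2: prefix='0' (no match yet)
Bit 3: prefix='00' -> emit 'm', reset
Bit 4: prefix='1' (no match yet)
Bit 5: prefix='10' -> emit 'n', reset
Bit 6: prefix='1' (no match yet)
Bit 7: prefix='11' -> emit 'b', reset
Bit 8: prefix='1' (no match yet)
Bit 9: prefix='11' -> emit 'b', reset
Bit 10: prefix='1' (no match yet)
Bit 11: prefix='11' -> emit 'b', reset
Bit 12: prefix='1' (no match yet)
Bit 13: prefix='10' -> emit 'n', reset
Bit 14: prefix='1' (no match yet)
Bit 15: prefix='11' -> emit 'b', reset

Answer: 0 2 4 6 8 10 12 14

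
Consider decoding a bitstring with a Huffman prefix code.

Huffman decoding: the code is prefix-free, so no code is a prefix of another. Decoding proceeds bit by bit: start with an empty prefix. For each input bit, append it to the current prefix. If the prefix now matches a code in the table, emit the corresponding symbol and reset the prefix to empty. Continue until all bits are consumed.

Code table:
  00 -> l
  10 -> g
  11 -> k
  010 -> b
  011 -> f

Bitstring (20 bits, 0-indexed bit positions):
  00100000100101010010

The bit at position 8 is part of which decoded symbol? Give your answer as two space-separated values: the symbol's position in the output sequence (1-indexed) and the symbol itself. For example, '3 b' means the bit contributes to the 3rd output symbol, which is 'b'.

Answer: 5 g

Derivation:
Bit 0: prefix='0' (no match yet)
Bit 1: prefix='00' -> emit 'l', reset
Bit 2: prefix='1' (no match yet)
Bit 3: prefix='10' -> emit 'g', reset
Bit 4: prefix='0' (no match yet)
Bit 5: prefix='00' -> emit 'l', reset
Bit 6: prefix='0' (no match yet)
Bit 7: prefix='00' -> emit 'l', reset
Bit 8: prefix='1' (no match yet)
Bit 9: prefix='10' -> emit 'g', reset
Bit 10: prefix='0' (no match yet)
Bit 11: prefix='01' (no match yet)
Bit 12: prefix='010' -> emit 'b', reset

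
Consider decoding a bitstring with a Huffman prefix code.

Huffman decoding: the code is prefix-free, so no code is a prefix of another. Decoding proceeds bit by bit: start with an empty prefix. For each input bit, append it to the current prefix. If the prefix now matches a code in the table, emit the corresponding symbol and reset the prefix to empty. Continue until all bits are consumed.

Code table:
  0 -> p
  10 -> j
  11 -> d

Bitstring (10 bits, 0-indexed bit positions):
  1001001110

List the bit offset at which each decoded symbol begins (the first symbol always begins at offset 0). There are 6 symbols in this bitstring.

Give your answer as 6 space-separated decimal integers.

Answer: 0 2 3 5 6 8

Derivation:
Bit 0: prefix='1' (no match yet)
Bit 1: prefix='10' -> emit 'j', reset
Bit 2: prefix='0' -> emit 'p', reset
Bit 3: prefix='1' (no match yet)
Bit 4: prefix='10' -> emit 'j', reset
Bit 5: prefix='0' -> emit 'p', reset
Bit 6: prefix='1' (no match yet)
Bit 7: prefix='11' -> emit 'd', reset
Bit 8: prefix='1' (no match yet)
Bit 9: prefix='10' -> emit 'j', reset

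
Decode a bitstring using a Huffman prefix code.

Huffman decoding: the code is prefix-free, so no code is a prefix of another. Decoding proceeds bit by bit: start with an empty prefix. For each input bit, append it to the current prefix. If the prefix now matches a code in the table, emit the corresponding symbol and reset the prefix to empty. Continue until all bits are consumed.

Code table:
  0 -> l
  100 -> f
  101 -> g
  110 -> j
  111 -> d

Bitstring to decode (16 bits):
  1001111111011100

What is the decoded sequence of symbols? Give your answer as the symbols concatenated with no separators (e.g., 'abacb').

Answer: fddgjl

Derivation:
Bit 0: prefix='1' (no match yet)
Bit 1: prefix='10' (no match yet)
Bit 2: prefix='100' -> emit 'f', reset
Bit 3: prefix='1' (no match yet)
Bit 4: prefix='11' (no match yet)
Bit 5: prefix='111' -> emit 'd', reset
Bit 6: prefix='1' (no match yet)
Bit 7: prefix='11' (no match yet)
Bit 8: prefix='111' -> emit 'd', reset
Bit 9: prefix='1' (no match yet)
Bit 10: prefix='10' (no match yet)
Bit 11: prefix='101' -> emit 'g', reset
Bit 12: prefix='1' (no match yet)
Bit 13: prefix='11' (no match yet)
Bit 14: prefix='110' -> emit 'j', reset
Bit 15: prefix='0' -> emit 'l', reset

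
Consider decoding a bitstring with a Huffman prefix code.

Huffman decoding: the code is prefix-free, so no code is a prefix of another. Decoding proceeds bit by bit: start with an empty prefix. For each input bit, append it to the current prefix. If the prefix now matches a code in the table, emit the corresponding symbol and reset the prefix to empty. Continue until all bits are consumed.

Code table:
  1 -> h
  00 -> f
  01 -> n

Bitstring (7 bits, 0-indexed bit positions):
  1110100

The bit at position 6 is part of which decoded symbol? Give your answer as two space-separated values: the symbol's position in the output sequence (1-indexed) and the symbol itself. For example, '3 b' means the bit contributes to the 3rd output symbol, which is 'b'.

Bit 0: prefix='1' -> emit 'h', reset
Bit 1: prefix='1' -> emit 'h', reset
Bit 2: prefix='1' -> emit 'h', reset
Bit 3: prefix='0' (no match yet)
Bit 4: prefix='01' -> emit 'n', reset
Bit 5: prefix='0' (no match yet)
Bit 6: prefix='00' -> emit 'f', reset

Answer: 5 f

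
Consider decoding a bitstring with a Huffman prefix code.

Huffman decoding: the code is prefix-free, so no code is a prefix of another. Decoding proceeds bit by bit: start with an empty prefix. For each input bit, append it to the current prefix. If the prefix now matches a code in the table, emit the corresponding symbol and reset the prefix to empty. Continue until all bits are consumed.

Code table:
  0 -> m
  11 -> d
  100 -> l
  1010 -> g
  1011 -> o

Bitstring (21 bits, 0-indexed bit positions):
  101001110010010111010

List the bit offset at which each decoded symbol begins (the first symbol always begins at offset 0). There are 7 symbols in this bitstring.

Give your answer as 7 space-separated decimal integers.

Answer: 0 4 5 7 10 13 17

Derivation:
Bit 0: prefix='1' (no match yet)
Bit 1: prefix='10' (no match yet)
Bit 2: prefix='101' (no match yet)
Bit 3: prefix='1010' -> emit 'g', reset
Bit 4: prefix='0' -> emit 'm', reset
Bit 5: prefix='1' (no match yet)
Bit 6: prefix='11' -> emit 'd', reset
Bit 7: prefix='1' (no match yet)
Bit 8: prefix='10' (no match yet)
Bit 9: prefix='100' -> emit 'l', reset
Bit 10: prefix='1' (no match yet)
Bit 11: prefix='10' (no match yet)
Bit 12: prefix='100' -> emit 'l', reset
Bit 13: prefix='1' (no match yet)
Bit 14: prefix='10' (no match yet)
Bit 15: prefix='101' (no match yet)
Bit 16: prefix='1011' -> emit 'o', reset
Bit 17: prefix='1' (no match yet)
Bit 18: prefix='10' (no match yet)
Bit 19: prefix='101' (no match yet)
Bit 20: prefix='1010' -> emit 'g', reset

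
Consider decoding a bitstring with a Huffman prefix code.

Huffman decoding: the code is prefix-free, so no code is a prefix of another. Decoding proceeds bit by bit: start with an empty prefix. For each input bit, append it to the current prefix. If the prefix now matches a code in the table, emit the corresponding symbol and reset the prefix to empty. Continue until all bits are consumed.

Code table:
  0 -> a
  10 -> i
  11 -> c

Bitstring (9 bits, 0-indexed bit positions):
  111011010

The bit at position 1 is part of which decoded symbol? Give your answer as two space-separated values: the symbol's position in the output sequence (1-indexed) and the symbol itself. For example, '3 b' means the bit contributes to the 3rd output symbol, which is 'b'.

Bit 0: prefix='1' (no match yet)
Bit 1: prefix='11' -> emit 'c', reset
Bit 2: prefix='1' (no match yet)
Bit 3: prefix='10' -> emit 'i', reset
Bit 4: prefix='1' (no match yet)
Bit 5: prefix='11' -> emit 'c', reset

Answer: 1 c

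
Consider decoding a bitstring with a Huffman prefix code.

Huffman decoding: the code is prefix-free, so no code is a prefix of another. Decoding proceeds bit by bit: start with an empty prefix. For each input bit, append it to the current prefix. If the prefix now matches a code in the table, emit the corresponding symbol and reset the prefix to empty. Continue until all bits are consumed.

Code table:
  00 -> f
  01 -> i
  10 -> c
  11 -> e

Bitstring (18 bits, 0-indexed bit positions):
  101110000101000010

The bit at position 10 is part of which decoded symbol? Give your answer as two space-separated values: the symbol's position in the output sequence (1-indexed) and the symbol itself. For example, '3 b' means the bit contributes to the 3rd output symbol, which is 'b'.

Answer: 6 i

Derivation:
Bit 0: prefix='1' (no match yet)
Bit 1: prefix='10' -> emit 'c', reset
Bit 2: prefix='1' (no match yet)
Bit 3: prefix='11' -> emit 'e', reset
Bit 4: prefix='1' (no match yet)
Bit 5: prefix='10' -> emit 'c', reset
Bit 6: prefix='0' (no match yet)
Bit 7: prefix='00' -> emit 'f', reset
Bit 8: prefix='0' (no match yet)
Bit 9: prefix='01' -> emit 'i', reset
Bit 10: prefix='0' (no match yet)
Bit 11: prefix='01' -> emit 'i', reset
Bit 12: prefix='0' (no match yet)
Bit 13: prefix='00' -> emit 'f', reset
Bit 14: prefix='0' (no match yet)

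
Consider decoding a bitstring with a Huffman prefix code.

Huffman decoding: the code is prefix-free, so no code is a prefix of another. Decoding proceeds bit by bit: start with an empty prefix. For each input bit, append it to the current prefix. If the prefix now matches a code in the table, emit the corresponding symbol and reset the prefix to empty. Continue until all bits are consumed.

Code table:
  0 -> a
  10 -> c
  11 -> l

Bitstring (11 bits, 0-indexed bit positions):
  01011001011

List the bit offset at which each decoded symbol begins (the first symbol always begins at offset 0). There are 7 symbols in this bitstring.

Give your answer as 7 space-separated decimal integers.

Answer: 0 1 3 5 6 7 9

Derivation:
Bit 0: prefix='0' -> emit 'a', reset
Bit 1: prefix='1' (no match yet)
Bit 2: prefix='10' -> emit 'c', reset
Bit 3: prefix='1' (no match yet)
Bit 4: prefix='11' -> emit 'l', reset
Bit 5: prefix='0' -> emit 'a', reset
Bit 6: prefix='0' -> emit 'a', reset
Bit 7: prefix='1' (no match yet)
Bit 8: prefix='10' -> emit 'c', reset
Bit 9: prefix='1' (no match yet)
Bit 10: prefix='11' -> emit 'l', reset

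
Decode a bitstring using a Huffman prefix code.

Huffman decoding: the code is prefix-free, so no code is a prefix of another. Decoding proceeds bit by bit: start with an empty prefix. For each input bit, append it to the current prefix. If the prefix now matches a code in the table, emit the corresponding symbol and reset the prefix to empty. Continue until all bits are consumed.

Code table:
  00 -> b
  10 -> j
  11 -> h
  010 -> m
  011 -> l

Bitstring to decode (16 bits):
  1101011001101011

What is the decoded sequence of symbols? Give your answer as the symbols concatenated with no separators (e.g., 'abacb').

Bit 0: prefix='1' (no match yet)
Bit 1: prefix='11' -> emit 'h', reset
Bit 2: prefix='0' (no match yet)
Bit 3: prefix='01' (no match yet)
Bit 4: prefix='010' -> emit 'm', reset
Bit 5: prefix='1' (no match yet)
Bit 6: prefix='11' -> emit 'h', reset
Bit 7: prefix='0' (no match yet)
Bit 8: prefix='00' -> emit 'b', reset
Bit 9: prefix='1' (no match yet)
Bit 10: prefix='11' -> emit 'h', reset
Bit 11: prefix='0' (no match yet)
Bit 12: prefix='01' (no match yet)
Bit 13: prefix='010' -> emit 'm', reset
Bit 14: prefix='1' (no match yet)
Bit 15: prefix='11' -> emit 'h', reset

Answer: hmhbhmh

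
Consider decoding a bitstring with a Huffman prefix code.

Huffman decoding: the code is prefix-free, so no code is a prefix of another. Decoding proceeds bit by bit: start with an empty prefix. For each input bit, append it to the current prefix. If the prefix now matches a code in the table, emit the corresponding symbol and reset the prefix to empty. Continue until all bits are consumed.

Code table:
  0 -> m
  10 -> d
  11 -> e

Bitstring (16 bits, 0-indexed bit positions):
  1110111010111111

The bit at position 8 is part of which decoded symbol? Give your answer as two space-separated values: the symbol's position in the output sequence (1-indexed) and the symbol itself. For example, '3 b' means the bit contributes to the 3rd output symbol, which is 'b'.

Answer: 5 d

Derivation:
Bit 0: prefix='1' (no match yet)
Bit 1: prefix='11' -> emit 'e', reset
Bit 2: prefix='1' (no match yet)
Bit 3: prefix='10' -> emit 'd', reset
Bit 4: prefix='1' (no match yet)
Bit 5: prefix='11' -> emit 'e', reset
Bit 6: prefix='1' (no match yet)
Bit 7: prefix='10' -> emit 'd', reset
Bit 8: prefix='1' (no match yet)
Bit 9: prefix='10' -> emit 'd', reset
Bit 10: prefix='1' (no match yet)
Bit 11: prefix='11' -> emit 'e', reset
Bit 12: prefix='1' (no match yet)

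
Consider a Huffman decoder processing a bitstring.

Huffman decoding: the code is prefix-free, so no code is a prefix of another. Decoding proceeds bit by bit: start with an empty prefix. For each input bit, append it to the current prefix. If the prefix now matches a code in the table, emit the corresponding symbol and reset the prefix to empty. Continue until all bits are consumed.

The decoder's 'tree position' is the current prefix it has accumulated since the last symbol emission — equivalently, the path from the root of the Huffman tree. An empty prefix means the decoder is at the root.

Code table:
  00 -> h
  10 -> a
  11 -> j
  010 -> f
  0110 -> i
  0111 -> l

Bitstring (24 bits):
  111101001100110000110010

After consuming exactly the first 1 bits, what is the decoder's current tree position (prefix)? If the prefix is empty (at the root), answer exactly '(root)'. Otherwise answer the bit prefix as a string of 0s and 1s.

Bit 0: prefix='1' (no match yet)

Answer: 1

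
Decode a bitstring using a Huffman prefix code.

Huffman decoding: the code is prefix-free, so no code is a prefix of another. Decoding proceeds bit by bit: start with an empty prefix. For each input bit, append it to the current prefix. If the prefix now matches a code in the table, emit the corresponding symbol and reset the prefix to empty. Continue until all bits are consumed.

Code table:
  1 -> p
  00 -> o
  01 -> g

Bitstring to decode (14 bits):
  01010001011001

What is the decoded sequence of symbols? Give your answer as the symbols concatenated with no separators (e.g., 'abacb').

Bit 0: prefix='0' (no match yet)
Bit 1: prefix='01' -> emit 'g', reset
Bit 2: prefix='0' (no match yet)
Bit 3: prefix='01' -> emit 'g', reset
Bit 4: prefix='0' (no match yet)
Bit 5: prefix='00' -> emit 'o', reset
Bit 6: prefix='0' (no match yet)
Bit 7: prefix='01' -> emit 'g', reset
Bit 8: prefix='0' (no match yet)
Bit 9: prefix='01' -> emit 'g', reset
Bit 10: prefix='1' -> emit 'p', reset
Bit 11: prefix='0' (no match yet)
Bit 12: prefix='00' -> emit 'o', reset
Bit 13: prefix='1' -> emit 'p', reset

Answer: ggoggpop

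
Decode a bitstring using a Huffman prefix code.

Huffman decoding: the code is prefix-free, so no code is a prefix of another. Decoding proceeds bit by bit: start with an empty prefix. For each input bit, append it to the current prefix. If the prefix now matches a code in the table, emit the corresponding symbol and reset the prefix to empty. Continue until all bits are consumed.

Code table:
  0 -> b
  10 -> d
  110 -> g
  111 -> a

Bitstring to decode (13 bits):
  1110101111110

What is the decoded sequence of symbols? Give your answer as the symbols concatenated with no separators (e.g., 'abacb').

Answer: abdaab

Derivation:
Bit 0: prefix='1' (no match yet)
Bit 1: prefix='11' (no match yet)
Bit 2: prefix='111' -> emit 'a', reset
Bit 3: prefix='0' -> emit 'b', reset
Bit 4: prefix='1' (no match yet)
Bit 5: prefix='10' -> emit 'd', reset
Bit 6: prefix='1' (no match yet)
Bit 7: prefix='11' (no match yet)
Bit 8: prefix='111' -> emit 'a', reset
Bit 9: prefix='1' (no match yet)
Bit 10: prefix='11' (no match yet)
Bit 11: prefix='111' -> emit 'a', reset
Bit 12: prefix='0' -> emit 'b', reset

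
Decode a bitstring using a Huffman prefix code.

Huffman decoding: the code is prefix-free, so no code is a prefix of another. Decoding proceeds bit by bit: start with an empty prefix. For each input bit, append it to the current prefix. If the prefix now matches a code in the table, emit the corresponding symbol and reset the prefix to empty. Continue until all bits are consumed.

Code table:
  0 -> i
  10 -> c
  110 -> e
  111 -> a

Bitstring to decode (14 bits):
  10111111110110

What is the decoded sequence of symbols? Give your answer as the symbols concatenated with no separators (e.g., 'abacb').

Bit 0: prefix='1' (no match yet)
Bit 1: prefix='10' -> emit 'c', reset
Bit 2: prefix='1' (no match yet)
Bit 3: prefix='11' (no match yet)
Bit 4: prefix='111' -> emit 'a', reset
Bit 5: prefix='1' (no match yet)
Bit 6: prefix='11' (no match yet)
Bit 7: prefix='111' -> emit 'a', reset
Bit 8: prefix='1' (no match yet)
Bit 9: prefix='11' (no match yet)
Bit 10: prefix='110' -> emit 'e', reset
Bit 11: prefix='1' (no match yet)
Bit 12: prefix='11' (no match yet)
Bit 13: prefix='110' -> emit 'e', reset

Answer: caaee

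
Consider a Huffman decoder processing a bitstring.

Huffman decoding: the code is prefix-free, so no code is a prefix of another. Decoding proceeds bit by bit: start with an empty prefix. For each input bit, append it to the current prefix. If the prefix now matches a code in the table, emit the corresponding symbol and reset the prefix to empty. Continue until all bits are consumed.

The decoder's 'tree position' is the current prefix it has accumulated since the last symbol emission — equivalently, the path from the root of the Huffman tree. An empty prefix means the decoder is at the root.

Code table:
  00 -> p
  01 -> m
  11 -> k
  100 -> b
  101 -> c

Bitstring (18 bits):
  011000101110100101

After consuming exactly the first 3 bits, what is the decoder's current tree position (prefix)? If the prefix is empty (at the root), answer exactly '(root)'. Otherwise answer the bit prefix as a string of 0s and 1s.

Answer: 1

Derivation:
Bit 0: prefix='0' (no match yet)
Bit 1: prefix='01' -> emit 'm', reset
Bit 2: prefix='1' (no match yet)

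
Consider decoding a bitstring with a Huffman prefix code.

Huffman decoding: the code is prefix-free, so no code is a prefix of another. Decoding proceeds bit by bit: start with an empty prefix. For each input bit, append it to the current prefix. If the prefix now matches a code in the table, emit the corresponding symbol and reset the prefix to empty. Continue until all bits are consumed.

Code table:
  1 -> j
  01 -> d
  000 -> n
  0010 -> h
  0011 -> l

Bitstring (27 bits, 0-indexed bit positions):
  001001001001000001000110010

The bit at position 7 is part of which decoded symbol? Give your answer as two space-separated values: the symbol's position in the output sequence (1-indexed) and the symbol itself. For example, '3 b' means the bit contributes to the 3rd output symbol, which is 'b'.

Answer: 3 h

Derivation:
Bit 0: prefix='0' (no match yet)
Bit 1: prefix='00' (no match yet)
Bit 2: prefix='001' (no match yet)
Bit 3: prefix='0010' -> emit 'h', reset
Bit 4: prefix='0' (no match yet)
Bit 5: prefix='01' -> emit 'd', reset
Bit 6: prefix='0' (no match yet)
Bit 7: prefix='00' (no match yet)
Bit 8: prefix='001' (no match yet)
Bit 9: prefix='0010' -> emit 'h', reset
Bit 10: prefix='0' (no match yet)
Bit 11: prefix='01' -> emit 'd', reset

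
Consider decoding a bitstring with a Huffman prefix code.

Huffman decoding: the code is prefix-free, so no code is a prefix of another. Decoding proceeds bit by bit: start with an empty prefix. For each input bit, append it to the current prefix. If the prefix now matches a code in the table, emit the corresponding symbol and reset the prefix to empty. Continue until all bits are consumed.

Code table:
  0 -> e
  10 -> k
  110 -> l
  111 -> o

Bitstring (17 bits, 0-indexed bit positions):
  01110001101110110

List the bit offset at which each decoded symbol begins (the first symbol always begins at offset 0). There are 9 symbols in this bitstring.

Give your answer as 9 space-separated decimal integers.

Answer: 0 1 4 5 6 7 10 13 14

Derivation:
Bit 0: prefix='0' -> emit 'e', reset
Bit 1: prefix='1' (no match yet)
Bit 2: prefix='11' (no match yet)
Bit 3: prefix='111' -> emit 'o', reset
Bit 4: prefix='0' -> emit 'e', reset
Bit 5: prefix='0' -> emit 'e', reset
Bit 6: prefix='0' -> emit 'e', reset
Bit 7: prefix='1' (no match yet)
Bit 8: prefix='11' (no match yet)
Bit 9: prefix='110' -> emit 'l', reset
Bit 10: prefix='1' (no match yet)
Bit 11: prefix='11' (no match yet)
Bit 12: prefix='111' -> emit 'o', reset
Bit 13: prefix='0' -> emit 'e', reset
Bit 14: prefix='1' (no match yet)
Bit 15: prefix='11' (no match yet)
Bit 16: prefix='110' -> emit 'l', reset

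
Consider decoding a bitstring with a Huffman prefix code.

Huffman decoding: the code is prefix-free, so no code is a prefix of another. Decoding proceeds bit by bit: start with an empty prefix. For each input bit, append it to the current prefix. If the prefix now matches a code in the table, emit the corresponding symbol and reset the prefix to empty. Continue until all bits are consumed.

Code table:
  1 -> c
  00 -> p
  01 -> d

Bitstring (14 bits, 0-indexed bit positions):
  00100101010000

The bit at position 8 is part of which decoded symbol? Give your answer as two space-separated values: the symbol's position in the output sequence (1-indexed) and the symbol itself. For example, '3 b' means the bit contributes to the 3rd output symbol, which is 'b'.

Answer: 6 d

Derivation:
Bit 0: prefix='0' (no match yet)
Bit 1: prefix='00' -> emit 'p', reset
Bit 2: prefix='1' -> emit 'c', reset
Bit 3: prefix='0' (no match yet)
Bit 4: prefix='00' -> emit 'p', reset
Bit 5: prefix='1' -> emit 'c', reset
Bit 6: prefix='0' (no match yet)
Bit 7: prefix='01' -> emit 'd', reset
Bit 8: prefix='0' (no match yet)
Bit 9: prefix='01' -> emit 'd', reset
Bit 10: prefix='0' (no match yet)
Bit 11: prefix='00' -> emit 'p', reset
Bit 12: prefix='0' (no match yet)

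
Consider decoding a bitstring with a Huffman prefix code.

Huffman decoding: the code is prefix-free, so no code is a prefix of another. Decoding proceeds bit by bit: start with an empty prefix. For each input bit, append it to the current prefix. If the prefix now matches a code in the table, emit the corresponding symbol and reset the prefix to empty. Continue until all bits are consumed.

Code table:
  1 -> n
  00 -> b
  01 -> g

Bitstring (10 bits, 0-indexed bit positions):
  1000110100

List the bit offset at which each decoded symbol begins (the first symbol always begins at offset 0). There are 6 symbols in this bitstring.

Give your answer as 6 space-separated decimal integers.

Bit 0: prefix='1' -> emit 'n', reset
Bit 1: prefix='0' (no match yet)
Bit 2: prefix='00' -> emit 'b', reset
Bit 3: prefix='0' (no match yet)
Bit 4: prefix='01' -> emit 'g', reset
Bit 5: prefix='1' -> emit 'n', reset
Bit 6: prefix='0' (no match yet)
Bit 7: prefix='01' -> emit 'g', reset
Bit 8: prefix='0' (no match yet)
Bit 9: prefix='00' -> emit 'b', reset

Answer: 0 1 3 5 6 8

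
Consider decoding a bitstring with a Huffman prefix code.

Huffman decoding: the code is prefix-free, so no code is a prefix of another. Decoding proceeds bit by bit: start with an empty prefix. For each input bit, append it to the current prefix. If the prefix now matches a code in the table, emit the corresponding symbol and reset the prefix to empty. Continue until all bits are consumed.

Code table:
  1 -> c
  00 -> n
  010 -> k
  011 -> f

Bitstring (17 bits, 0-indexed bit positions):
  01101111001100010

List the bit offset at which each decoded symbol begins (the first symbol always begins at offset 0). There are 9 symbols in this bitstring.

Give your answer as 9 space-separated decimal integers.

Answer: 0 3 6 7 8 10 11 12 14

Derivation:
Bit 0: prefix='0' (no match yet)
Bit 1: prefix='01' (no match yet)
Bit 2: prefix='011' -> emit 'f', reset
Bit 3: prefix='0' (no match yet)
Bit 4: prefix='01' (no match yet)
Bit 5: prefix='011' -> emit 'f', reset
Bit 6: prefix='1' -> emit 'c', reset
Bit 7: prefix='1' -> emit 'c', reset
Bit 8: prefix='0' (no match yet)
Bit 9: prefix='00' -> emit 'n', reset
Bit 10: prefix='1' -> emit 'c', reset
Bit 11: prefix='1' -> emit 'c', reset
Bit 12: prefix='0' (no match yet)
Bit 13: prefix='00' -> emit 'n', reset
Bit 14: prefix='0' (no match yet)
Bit 15: prefix='01' (no match yet)
Bit 16: prefix='010' -> emit 'k', reset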